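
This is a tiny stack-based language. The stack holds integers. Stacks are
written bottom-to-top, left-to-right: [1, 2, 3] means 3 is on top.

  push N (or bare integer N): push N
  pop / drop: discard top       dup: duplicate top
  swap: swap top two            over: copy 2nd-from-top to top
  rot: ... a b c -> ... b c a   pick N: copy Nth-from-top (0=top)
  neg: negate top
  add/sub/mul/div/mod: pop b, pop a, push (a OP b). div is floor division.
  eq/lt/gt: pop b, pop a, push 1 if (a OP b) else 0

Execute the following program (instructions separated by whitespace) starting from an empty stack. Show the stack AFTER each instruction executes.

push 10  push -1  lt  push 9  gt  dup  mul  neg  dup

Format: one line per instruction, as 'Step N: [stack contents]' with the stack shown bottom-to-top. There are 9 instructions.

Step 1: [10]
Step 2: [10, -1]
Step 3: [0]
Step 4: [0, 9]
Step 5: [0]
Step 6: [0, 0]
Step 7: [0]
Step 8: [0]
Step 9: [0, 0]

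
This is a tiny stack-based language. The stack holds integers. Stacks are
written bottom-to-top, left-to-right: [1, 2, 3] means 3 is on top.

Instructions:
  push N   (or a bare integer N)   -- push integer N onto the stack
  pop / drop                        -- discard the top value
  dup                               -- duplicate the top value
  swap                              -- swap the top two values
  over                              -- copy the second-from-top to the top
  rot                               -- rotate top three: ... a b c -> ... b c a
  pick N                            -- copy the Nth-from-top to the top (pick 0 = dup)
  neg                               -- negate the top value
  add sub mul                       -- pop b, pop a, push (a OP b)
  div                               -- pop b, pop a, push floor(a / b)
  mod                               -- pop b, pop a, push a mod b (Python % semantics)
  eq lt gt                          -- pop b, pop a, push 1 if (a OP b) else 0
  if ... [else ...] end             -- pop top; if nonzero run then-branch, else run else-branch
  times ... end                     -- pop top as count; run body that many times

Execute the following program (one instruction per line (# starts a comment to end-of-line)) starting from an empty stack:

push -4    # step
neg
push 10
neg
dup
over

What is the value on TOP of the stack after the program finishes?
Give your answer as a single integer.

Answer: -10

Derivation:
After 'push -4': [-4]
After 'neg': [4]
After 'push 10': [4, 10]
After 'neg': [4, -10]
After 'dup': [4, -10, -10]
After 'over': [4, -10, -10, -10]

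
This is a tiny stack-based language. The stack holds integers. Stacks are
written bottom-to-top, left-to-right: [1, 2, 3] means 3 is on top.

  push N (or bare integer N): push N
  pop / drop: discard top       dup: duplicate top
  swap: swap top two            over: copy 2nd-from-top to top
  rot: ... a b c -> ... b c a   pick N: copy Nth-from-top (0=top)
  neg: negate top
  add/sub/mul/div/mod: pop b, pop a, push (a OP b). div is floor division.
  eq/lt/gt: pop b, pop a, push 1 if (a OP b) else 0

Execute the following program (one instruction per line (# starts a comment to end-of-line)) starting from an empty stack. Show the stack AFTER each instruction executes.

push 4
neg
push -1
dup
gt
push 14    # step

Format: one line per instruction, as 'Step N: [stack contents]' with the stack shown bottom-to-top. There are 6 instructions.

Step 1: [4]
Step 2: [-4]
Step 3: [-4, -1]
Step 4: [-4, -1, -1]
Step 5: [-4, 0]
Step 6: [-4, 0, 14]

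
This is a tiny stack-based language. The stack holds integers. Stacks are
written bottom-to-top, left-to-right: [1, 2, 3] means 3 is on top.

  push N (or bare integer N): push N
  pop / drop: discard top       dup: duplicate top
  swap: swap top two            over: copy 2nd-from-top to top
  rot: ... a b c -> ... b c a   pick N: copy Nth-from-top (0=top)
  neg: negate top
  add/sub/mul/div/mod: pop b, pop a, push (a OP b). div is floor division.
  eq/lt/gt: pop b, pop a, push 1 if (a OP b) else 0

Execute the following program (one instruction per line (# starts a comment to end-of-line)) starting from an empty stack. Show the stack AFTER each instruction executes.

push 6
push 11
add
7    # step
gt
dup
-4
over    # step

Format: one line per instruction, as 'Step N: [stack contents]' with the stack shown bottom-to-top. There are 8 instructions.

Step 1: [6]
Step 2: [6, 11]
Step 3: [17]
Step 4: [17, 7]
Step 5: [1]
Step 6: [1, 1]
Step 7: [1, 1, -4]
Step 8: [1, 1, -4, 1]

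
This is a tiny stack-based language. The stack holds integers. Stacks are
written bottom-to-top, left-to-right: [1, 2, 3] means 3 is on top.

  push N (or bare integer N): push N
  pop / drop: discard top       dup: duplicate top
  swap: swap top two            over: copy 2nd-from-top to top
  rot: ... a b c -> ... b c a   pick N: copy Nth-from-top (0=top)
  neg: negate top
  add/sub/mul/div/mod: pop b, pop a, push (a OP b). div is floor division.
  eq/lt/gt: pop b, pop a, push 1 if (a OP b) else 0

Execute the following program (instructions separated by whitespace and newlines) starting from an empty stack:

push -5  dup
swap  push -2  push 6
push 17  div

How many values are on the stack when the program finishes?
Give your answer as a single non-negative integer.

After 'push -5': stack = [-5] (depth 1)
After 'dup': stack = [-5, -5] (depth 2)
After 'swap': stack = [-5, -5] (depth 2)
After 'push -2': stack = [-5, -5, -2] (depth 3)
After 'push 6': stack = [-5, -5, -2, 6] (depth 4)
After 'push 17': stack = [-5, -5, -2, 6, 17] (depth 5)
After 'div': stack = [-5, -5, -2, 0] (depth 4)

Answer: 4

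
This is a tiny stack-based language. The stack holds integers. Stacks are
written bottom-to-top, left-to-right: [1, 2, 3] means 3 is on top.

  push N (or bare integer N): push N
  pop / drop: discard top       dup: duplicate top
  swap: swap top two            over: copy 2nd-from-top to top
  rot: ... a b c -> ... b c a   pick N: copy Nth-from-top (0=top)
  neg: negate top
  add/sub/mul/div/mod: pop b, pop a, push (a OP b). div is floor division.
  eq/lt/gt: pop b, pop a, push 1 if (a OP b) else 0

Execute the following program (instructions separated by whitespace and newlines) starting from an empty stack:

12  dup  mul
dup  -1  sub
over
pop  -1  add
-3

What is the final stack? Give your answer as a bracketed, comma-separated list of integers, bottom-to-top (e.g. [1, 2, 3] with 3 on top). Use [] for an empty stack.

Answer: [144, 144, -3]

Derivation:
After 'push 12': [12]
After 'dup': [12, 12]
After 'mul': [144]
After 'dup': [144, 144]
After 'push -1': [144, 144, -1]
After 'sub': [144, 145]
After 'over': [144, 145, 144]
After 'pop': [144, 145]
After 'push -1': [144, 145, -1]
After 'add': [144, 144]
After 'push -3': [144, 144, -3]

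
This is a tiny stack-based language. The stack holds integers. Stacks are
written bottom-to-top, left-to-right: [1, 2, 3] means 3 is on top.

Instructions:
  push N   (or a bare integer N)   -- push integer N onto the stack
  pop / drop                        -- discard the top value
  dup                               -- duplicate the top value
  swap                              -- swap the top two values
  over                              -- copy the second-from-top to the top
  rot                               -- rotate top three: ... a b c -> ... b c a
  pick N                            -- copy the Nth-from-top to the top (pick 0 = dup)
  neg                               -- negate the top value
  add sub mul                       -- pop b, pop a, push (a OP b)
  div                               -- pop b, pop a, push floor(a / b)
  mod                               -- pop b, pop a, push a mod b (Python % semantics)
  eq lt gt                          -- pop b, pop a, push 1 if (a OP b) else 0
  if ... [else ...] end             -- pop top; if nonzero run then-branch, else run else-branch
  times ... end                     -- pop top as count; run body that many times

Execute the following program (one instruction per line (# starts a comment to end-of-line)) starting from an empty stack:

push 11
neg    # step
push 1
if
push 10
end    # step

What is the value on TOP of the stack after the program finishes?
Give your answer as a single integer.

After 'push 11': [11]
After 'neg': [-11]
After 'push 1': [-11, 1]
After 'if': [-11]
After 'push 10': [-11, 10]

Answer: 10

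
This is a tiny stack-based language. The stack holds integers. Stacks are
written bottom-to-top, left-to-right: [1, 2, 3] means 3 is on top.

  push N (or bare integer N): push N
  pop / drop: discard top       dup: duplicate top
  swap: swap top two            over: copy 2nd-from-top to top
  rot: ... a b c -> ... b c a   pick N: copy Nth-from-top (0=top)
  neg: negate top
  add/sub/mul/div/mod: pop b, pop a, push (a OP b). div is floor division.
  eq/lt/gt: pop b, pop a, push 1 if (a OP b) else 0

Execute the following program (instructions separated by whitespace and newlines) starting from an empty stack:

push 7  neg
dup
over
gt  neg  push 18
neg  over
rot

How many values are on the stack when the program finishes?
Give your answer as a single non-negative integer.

Answer: 4

Derivation:
After 'push 7': stack = [7] (depth 1)
After 'neg': stack = [-7] (depth 1)
After 'dup': stack = [-7, -7] (depth 2)
After 'over': stack = [-7, -7, -7] (depth 3)
After 'gt': stack = [-7, 0] (depth 2)
After 'neg': stack = [-7, 0] (depth 2)
After 'push 18': stack = [-7, 0, 18] (depth 3)
After 'neg': stack = [-7, 0, -18] (depth 3)
After 'over': stack = [-7, 0, -18, 0] (depth 4)
After 'rot': stack = [-7, -18, 0, 0] (depth 4)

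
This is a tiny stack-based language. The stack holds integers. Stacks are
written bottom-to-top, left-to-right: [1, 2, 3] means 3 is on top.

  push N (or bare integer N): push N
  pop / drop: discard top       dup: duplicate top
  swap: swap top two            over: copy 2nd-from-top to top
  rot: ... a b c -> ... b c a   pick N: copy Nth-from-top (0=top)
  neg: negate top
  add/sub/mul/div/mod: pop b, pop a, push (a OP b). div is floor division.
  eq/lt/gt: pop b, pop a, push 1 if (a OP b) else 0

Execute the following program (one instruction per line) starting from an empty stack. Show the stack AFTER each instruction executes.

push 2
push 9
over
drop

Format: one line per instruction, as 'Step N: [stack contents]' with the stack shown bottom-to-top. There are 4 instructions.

Step 1: [2]
Step 2: [2, 9]
Step 3: [2, 9, 2]
Step 4: [2, 9]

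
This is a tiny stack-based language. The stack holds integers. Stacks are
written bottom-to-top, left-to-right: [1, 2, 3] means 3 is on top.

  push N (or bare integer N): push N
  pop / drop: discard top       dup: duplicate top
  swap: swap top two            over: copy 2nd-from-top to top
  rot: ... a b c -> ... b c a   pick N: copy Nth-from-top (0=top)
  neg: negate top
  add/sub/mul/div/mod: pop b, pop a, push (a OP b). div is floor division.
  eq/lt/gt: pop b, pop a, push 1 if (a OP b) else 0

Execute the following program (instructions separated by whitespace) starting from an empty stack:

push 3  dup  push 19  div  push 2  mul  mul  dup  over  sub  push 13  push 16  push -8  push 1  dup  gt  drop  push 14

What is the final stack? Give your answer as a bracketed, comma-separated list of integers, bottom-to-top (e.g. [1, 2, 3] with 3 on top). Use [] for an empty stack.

Answer: [0, 0, 13, 16, -8, 14]

Derivation:
After 'push 3': [3]
After 'dup': [3, 3]
After 'push 19': [3, 3, 19]
After 'div': [3, 0]
After 'push 2': [3, 0, 2]
After 'mul': [3, 0]
After 'mul': [0]
After 'dup': [0, 0]
After 'over': [0, 0, 0]
After 'sub': [0, 0]
After 'push 13': [0, 0, 13]
After 'push 16': [0, 0, 13, 16]
After 'push -8': [0, 0, 13, 16, -8]
After 'push 1': [0, 0, 13, 16, -8, 1]
After 'dup': [0, 0, 13, 16, -8, 1, 1]
After 'gt': [0, 0, 13, 16, -8, 0]
After 'drop': [0, 0, 13, 16, -8]
After 'push 14': [0, 0, 13, 16, -8, 14]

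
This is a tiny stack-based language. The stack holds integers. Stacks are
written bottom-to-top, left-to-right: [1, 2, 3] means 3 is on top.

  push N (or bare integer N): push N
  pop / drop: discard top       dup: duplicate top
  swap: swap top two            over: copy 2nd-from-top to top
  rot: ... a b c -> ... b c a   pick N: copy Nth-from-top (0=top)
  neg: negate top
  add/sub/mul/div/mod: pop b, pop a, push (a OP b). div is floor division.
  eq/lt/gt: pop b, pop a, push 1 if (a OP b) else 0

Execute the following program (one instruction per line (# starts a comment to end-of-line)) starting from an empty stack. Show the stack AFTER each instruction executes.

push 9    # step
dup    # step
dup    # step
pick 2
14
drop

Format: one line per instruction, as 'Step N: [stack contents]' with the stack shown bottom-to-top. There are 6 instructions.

Step 1: [9]
Step 2: [9, 9]
Step 3: [9, 9, 9]
Step 4: [9, 9, 9, 9]
Step 5: [9, 9, 9, 9, 14]
Step 6: [9, 9, 9, 9]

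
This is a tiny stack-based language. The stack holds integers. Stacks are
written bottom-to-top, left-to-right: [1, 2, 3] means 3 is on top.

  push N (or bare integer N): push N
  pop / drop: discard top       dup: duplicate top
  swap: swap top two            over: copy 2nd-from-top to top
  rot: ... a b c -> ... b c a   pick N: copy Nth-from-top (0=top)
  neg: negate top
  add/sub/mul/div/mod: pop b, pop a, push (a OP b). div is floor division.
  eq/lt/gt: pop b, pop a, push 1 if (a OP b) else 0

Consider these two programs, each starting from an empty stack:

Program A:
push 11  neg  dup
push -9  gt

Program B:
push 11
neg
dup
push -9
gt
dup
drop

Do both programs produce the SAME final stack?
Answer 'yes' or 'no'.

Program A trace:
  After 'push 11': [11]
  After 'neg': [-11]
  After 'dup': [-11, -11]
  After 'push -9': [-11, -11, -9]
  After 'gt': [-11, 0]
Program A final stack: [-11, 0]

Program B trace:
  After 'push 11': [11]
  After 'neg': [-11]
  After 'dup': [-11, -11]
  After 'push -9': [-11, -11, -9]
  After 'gt': [-11, 0]
  After 'dup': [-11, 0, 0]
  After 'drop': [-11, 0]
Program B final stack: [-11, 0]
Same: yes

Answer: yes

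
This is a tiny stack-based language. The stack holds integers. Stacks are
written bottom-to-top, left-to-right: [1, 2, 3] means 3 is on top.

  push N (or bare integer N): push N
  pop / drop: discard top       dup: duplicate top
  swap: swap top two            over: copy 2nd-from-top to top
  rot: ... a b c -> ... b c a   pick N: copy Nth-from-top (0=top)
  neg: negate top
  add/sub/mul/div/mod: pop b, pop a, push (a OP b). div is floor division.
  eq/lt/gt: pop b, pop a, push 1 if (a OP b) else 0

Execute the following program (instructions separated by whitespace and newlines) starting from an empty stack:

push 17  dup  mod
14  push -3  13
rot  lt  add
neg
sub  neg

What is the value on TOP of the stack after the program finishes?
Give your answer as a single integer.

Answer: 2

Derivation:
After 'push 17': [17]
After 'dup': [17, 17]
After 'mod': [0]
After 'push 14': [0, 14]
After 'push -3': [0, 14, -3]
After 'push 13': [0, 14, -3, 13]
After 'rot': [0, -3, 13, 14]
After 'lt': [0, -3, 1]
After 'add': [0, -2]
After 'neg': [0, 2]
After 'sub': [-2]
After 'neg': [2]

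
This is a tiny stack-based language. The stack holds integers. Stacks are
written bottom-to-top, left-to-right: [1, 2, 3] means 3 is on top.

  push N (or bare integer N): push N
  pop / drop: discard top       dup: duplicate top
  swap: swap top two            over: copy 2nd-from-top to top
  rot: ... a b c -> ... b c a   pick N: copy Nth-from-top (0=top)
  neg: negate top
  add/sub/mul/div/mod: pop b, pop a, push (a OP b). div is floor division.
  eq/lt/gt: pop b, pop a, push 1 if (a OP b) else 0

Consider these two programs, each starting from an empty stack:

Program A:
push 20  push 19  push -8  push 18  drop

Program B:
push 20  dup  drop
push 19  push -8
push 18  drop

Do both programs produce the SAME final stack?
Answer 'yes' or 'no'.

Program A trace:
  After 'push 20': [20]
  After 'push 19': [20, 19]
  After 'push -8': [20, 19, -8]
  After 'push 18': [20, 19, -8, 18]
  After 'drop': [20, 19, -8]
Program A final stack: [20, 19, -8]

Program B trace:
  After 'push 20': [20]
  After 'dup': [20, 20]
  After 'drop': [20]
  After 'push 19': [20, 19]
  After 'push -8': [20, 19, -8]
  After 'push 18': [20, 19, -8, 18]
  After 'drop': [20, 19, -8]
Program B final stack: [20, 19, -8]
Same: yes

Answer: yes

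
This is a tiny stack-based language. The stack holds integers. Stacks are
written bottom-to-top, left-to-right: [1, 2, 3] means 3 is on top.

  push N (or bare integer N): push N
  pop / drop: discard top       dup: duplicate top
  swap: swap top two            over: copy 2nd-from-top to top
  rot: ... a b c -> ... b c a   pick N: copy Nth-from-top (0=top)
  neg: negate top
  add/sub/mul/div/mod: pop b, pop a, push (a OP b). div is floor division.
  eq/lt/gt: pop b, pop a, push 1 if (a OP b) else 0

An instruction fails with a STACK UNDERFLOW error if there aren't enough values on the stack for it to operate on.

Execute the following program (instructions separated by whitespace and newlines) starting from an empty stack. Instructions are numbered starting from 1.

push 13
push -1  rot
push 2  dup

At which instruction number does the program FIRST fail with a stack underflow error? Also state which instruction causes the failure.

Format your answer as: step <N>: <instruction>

Step 1 ('push 13'): stack = [13], depth = 1
Step 2 ('push -1'): stack = [13, -1], depth = 2
Step 3 ('rot'): needs 3 value(s) but depth is 2 — STACK UNDERFLOW

Answer: step 3: rot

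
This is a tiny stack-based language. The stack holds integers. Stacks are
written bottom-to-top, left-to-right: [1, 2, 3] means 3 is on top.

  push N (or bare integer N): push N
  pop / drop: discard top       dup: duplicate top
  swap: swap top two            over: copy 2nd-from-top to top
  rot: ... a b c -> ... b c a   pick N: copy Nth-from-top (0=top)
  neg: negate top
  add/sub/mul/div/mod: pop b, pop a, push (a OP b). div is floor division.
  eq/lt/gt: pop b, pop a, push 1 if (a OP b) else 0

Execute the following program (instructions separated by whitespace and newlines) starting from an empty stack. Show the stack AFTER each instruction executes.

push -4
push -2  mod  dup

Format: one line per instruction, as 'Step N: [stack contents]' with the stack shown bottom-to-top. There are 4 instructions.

Step 1: [-4]
Step 2: [-4, -2]
Step 3: [0]
Step 4: [0, 0]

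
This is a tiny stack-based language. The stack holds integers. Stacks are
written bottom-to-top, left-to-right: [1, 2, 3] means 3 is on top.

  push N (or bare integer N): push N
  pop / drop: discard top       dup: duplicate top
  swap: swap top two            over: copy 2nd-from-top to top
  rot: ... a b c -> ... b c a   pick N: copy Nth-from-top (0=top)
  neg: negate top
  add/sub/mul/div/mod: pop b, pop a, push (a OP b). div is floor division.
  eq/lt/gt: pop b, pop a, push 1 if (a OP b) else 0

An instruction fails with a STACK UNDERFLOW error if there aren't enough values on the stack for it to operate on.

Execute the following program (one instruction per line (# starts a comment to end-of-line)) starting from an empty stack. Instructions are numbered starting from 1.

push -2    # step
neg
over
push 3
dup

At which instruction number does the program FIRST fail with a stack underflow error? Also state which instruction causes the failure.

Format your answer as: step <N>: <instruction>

Step 1 ('push -2'): stack = [-2], depth = 1
Step 2 ('neg'): stack = [2], depth = 1
Step 3 ('over'): needs 2 value(s) but depth is 1 — STACK UNDERFLOW

Answer: step 3: over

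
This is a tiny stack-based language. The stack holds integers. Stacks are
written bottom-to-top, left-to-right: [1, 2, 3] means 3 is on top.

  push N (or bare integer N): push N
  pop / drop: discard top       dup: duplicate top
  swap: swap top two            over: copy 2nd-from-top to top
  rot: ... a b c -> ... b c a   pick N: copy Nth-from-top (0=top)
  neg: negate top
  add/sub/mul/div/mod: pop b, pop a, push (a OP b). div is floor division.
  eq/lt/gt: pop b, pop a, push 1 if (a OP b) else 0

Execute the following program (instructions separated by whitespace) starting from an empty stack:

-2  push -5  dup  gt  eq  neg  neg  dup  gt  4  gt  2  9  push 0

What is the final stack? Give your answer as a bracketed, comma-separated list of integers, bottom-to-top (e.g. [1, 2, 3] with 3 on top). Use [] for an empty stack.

Answer: [0, 2, 9, 0]

Derivation:
After 'push -2': [-2]
After 'push -5': [-2, -5]
After 'dup': [-2, -5, -5]
After 'gt': [-2, 0]
After 'eq': [0]
After 'neg': [0]
After 'neg': [0]
After 'dup': [0, 0]
After 'gt': [0]
After 'push 4': [0, 4]
After 'gt': [0]
After 'push 2': [0, 2]
After 'push 9': [0, 2, 9]
After 'push 0': [0, 2, 9, 0]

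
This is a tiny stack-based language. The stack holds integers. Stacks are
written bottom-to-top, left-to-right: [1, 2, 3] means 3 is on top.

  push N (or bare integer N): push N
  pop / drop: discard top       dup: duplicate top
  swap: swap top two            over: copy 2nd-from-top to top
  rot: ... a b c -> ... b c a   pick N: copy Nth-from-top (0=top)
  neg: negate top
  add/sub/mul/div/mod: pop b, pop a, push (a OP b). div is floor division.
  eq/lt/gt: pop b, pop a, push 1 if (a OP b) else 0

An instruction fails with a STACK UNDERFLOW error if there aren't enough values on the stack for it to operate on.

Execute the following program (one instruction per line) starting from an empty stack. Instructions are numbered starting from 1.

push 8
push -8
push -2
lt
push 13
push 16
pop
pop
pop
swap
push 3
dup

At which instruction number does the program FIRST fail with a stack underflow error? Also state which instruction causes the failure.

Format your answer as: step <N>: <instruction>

Answer: step 10: swap

Derivation:
Step 1 ('push 8'): stack = [8], depth = 1
Step 2 ('push -8'): stack = [8, -8], depth = 2
Step 3 ('push -2'): stack = [8, -8, -2], depth = 3
Step 4 ('lt'): stack = [8, 1], depth = 2
Step 5 ('push 13'): stack = [8, 1, 13], depth = 3
Step 6 ('push 16'): stack = [8, 1, 13, 16], depth = 4
Step 7 ('pop'): stack = [8, 1, 13], depth = 3
Step 8 ('pop'): stack = [8, 1], depth = 2
Step 9 ('pop'): stack = [8], depth = 1
Step 10 ('swap'): needs 2 value(s) but depth is 1 — STACK UNDERFLOW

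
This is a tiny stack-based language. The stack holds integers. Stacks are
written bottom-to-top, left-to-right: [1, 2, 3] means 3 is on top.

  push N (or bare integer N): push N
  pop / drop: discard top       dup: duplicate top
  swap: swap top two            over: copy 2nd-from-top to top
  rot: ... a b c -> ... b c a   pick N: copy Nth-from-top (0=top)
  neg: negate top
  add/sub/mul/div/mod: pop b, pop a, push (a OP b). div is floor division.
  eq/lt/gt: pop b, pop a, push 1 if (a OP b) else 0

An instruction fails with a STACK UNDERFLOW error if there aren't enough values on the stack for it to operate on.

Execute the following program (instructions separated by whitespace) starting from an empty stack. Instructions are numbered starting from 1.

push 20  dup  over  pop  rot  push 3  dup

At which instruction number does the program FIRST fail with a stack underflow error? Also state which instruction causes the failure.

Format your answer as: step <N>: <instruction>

Step 1 ('push 20'): stack = [20], depth = 1
Step 2 ('dup'): stack = [20, 20], depth = 2
Step 3 ('over'): stack = [20, 20, 20], depth = 3
Step 4 ('pop'): stack = [20, 20], depth = 2
Step 5 ('rot'): needs 3 value(s) but depth is 2 — STACK UNDERFLOW

Answer: step 5: rot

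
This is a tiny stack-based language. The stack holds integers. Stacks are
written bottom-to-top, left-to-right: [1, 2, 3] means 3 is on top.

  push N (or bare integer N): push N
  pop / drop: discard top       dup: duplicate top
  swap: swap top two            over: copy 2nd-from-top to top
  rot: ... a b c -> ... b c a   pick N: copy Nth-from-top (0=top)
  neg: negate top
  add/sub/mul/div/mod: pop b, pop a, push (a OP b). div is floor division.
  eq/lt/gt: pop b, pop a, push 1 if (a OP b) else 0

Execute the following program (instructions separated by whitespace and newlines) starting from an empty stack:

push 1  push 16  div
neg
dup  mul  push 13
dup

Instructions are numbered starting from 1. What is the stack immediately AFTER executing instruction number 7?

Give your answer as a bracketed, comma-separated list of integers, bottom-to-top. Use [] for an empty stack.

Step 1 ('push 1'): [1]
Step 2 ('push 16'): [1, 16]
Step 3 ('div'): [0]
Step 4 ('neg'): [0]
Step 5 ('dup'): [0, 0]
Step 6 ('mul'): [0]
Step 7 ('push 13'): [0, 13]

Answer: [0, 13]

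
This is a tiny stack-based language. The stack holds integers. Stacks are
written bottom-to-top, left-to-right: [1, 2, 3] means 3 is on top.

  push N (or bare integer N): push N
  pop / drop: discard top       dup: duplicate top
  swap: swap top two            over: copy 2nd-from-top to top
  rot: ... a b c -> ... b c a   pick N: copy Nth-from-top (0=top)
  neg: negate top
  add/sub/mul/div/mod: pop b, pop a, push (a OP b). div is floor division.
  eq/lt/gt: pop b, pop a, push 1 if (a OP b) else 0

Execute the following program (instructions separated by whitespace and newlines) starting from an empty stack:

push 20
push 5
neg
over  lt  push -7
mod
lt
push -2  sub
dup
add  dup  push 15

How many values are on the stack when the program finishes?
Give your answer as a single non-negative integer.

After 'push 20': stack = [20] (depth 1)
After 'push 5': stack = [20, 5] (depth 2)
After 'neg': stack = [20, -5] (depth 2)
After 'over': stack = [20, -5, 20] (depth 3)
After 'lt': stack = [20, 1] (depth 2)
After 'push -7': stack = [20, 1, -7] (depth 3)
After 'mod': stack = [20, -6] (depth 2)
After 'lt': stack = [0] (depth 1)
After 'push -2': stack = [0, -2] (depth 2)
After 'sub': stack = [2] (depth 1)
After 'dup': stack = [2, 2] (depth 2)
After 'add': stack = [4] (depth 1)
After 'dup': stack = [4, 4] (depth 2)
After 'push 15': stack = [4, 4, 15] (depth 3)

Answer: 3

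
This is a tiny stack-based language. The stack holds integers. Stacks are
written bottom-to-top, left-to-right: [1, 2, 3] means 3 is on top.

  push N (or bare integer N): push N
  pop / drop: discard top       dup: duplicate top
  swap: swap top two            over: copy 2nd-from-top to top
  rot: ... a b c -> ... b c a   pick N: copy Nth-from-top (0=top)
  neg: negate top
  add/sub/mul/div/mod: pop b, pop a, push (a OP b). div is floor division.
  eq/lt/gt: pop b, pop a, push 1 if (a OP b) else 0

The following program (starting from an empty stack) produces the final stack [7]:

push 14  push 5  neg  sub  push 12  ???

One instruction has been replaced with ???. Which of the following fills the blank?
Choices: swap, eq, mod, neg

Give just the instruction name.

Stack before ???: [19, 12]
Stack after ???:  [7]
Checking each choice:
  swap: produces [12, 19]
  eq: produces [0]
  mod: MATCH
  neg: produces [19, -12]


Answer: mod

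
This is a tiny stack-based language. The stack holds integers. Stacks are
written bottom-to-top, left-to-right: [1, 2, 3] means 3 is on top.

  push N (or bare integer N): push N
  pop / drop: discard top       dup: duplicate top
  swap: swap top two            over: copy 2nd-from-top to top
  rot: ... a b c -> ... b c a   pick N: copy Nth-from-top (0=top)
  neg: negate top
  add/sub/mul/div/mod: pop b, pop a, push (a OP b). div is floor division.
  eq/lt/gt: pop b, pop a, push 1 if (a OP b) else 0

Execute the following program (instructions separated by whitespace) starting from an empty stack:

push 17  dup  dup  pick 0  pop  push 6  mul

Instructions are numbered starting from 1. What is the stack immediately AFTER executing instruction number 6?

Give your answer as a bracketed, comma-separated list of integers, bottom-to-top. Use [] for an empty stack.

Step 1 ('push 17'): [17]
Step 2 ('dup'): [17, 17]
Step 3 ('dup'): [17, 17, 17]
Step 4 ('pick 0'): [17, 17, 17, 17]
Step 5 ('pop'): [17, 17, 17]
Step 6 ('push 6'): [17, 17, 17, 6]

Answer: [17, 17, 17, 6]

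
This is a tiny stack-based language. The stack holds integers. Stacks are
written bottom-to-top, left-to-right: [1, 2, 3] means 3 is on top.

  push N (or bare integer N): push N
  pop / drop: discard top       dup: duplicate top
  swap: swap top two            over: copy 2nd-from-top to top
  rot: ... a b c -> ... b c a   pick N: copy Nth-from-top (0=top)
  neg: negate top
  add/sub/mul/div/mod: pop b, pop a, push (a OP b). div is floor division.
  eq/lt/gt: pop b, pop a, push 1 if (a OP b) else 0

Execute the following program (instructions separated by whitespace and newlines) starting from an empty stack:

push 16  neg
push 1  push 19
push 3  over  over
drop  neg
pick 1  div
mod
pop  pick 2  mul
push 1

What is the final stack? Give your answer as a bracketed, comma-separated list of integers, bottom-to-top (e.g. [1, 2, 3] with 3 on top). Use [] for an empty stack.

Answer: [-16, 1, -304, 1]

Derivation:
After 'push 16': [16]
After 'neg': [-16]
After 'push 1': [-16, 1]
After 'push 19': [-16, 1, 19]
After 'push 3': [-16, 1, 19, 3]
After 'over': [-16, 1, 19, 3, 19]
After 'over': [-16, 1, 19, 3, 19, 3]
After 'drop': [-16, 1, 19, 3, 19]
After 'neg': [-16, 1, 19, 3, -19]
After 'pick 1': [-16, 1, 19, 3, -19, 3]
After 'div': [-16, 1, 19, 3, -7]
After 'mod': [-16, 1, 19, -4]
After 'pop': [-16, 1, 19]
After 'pick 2': [-16, 1, 19, -16]
After 'mul': [-16, 1, -304]
After 'push 1': [-16, 1, -304, 1]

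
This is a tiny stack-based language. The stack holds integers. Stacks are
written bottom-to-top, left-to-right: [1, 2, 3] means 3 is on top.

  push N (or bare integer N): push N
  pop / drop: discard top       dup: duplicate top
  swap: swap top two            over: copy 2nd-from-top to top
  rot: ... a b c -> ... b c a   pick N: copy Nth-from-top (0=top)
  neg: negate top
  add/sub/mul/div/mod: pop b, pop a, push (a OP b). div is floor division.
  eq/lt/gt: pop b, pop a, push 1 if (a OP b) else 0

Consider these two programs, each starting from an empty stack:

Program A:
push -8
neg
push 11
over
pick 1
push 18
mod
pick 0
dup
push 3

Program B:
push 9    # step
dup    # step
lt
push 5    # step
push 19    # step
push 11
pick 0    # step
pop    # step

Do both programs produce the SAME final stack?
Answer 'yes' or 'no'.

Program A trace:
  After 'push -8': [-8]
  After 'neg': [8]
  After 'push 11': [8, 11]
  After 'over': [8, 11, 8]
  After 'pick 1': [8, 11, 8, 11]
  After 'push 18': [8, 11, 8, 11, 18]
  After 'mod': [8, 11, 8, 11]
  After 'pick 0': [8, 11, 8, 11, 11]
  After 'dup': [8, 11, 8, 11, 11, 11]
  After 'push 3': [8, 11, 8, 11, 11, 11, 3]
Program A final stack: [8, 11, 8, 11, 11, 11, 3]

Program B trace:
  After 'push 9': [9]
  After 'dup': [9, 9]
  After 'lt': [0]
  After 'push 5': [0, 5]
  After 'push 19': [0, 5, 19]
  After 'push 11': [0, 5, 19, 11]
  After 'pick 0': [0, 5, 19, 11, 11]
  After 'pop': [0, 5, 19, 11]
Program B final stack: [0, 5, 19, 11]
Same: no

Answer: no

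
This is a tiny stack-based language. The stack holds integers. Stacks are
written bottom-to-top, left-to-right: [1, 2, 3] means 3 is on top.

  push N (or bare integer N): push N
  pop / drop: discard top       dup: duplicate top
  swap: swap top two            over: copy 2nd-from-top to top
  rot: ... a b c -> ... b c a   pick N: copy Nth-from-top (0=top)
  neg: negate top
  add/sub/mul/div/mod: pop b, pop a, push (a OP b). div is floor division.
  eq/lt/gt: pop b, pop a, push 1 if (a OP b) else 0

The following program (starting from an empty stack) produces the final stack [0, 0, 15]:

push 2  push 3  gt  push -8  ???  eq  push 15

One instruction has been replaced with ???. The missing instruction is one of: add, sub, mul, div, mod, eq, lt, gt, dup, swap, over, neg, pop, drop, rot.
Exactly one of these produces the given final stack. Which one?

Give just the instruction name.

Answer: over

Derivation:
Stack before ???: [0, -8]
Stack after ???:  [0, -8, 0]
The instruction that transforms [0, -8] -> [0, -8, 0] is: over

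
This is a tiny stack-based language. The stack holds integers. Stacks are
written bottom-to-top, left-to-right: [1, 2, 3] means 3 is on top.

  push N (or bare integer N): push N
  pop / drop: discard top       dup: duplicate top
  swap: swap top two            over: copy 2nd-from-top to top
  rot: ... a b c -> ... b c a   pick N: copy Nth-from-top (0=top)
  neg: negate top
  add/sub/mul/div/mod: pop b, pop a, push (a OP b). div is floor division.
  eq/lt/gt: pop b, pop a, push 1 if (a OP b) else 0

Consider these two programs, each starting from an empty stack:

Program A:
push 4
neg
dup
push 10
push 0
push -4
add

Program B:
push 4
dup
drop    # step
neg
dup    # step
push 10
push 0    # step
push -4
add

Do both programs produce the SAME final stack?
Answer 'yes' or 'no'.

Answer: yes

Derivation:
Program A trace:
  After 'push 4': [4]
  After 'neg': [-4]
  After 'dup': [-4, -4]
  After 'push 10': [-4, -4, 10]
  After 'push 0': [-4, -4, 10, 0]
  After 'push -4': [-4, -4, 10, 0, -4]
  After 'add': [-4, -4, 10, -4]
Program A final stack: [-4, -4, 10, -4]

Program B trace:
  After 'push 4': [4]
  After 'dup': [4, 4]
  After 'drop': [4]
  After 'neg': [-4]
  After 'dup': [-4, -4]
  After 'push 10': [-4, -4, 10]
  After 'push 0': [-4, -4, 10, 0]
  After 'push -4': [-4, -4, 10, 0, -4]
  After 'add': [-4, -4, 10, -4]
Program B final stack: [-4, -4, 10, -4]
Same: yes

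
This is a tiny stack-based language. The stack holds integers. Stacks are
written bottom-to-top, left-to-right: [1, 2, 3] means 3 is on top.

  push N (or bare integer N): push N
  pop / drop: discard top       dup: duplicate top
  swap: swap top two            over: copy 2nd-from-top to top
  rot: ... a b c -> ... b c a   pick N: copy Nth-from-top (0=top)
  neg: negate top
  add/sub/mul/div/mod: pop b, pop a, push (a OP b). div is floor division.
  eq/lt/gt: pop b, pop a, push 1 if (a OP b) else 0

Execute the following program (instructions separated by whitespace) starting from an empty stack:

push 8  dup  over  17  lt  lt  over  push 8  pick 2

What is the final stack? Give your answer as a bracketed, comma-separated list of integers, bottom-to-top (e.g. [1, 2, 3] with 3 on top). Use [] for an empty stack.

Answer: [8, 0, 8, 8, 0]

Derivation:
After 'push 8': [8]
After 'dup': [8, 8]
After 'over': [8, 8, 8]
After 'push 17': [8, 8, 8, 17]
After 'lt': [8, 8, 1]
After 'lt': [8, 0]
After 'over': [8, 0, 8]
After 'push 8': [8, 0, 8, 8]
After 'pick 2': [8, 0, 8, 8, 0]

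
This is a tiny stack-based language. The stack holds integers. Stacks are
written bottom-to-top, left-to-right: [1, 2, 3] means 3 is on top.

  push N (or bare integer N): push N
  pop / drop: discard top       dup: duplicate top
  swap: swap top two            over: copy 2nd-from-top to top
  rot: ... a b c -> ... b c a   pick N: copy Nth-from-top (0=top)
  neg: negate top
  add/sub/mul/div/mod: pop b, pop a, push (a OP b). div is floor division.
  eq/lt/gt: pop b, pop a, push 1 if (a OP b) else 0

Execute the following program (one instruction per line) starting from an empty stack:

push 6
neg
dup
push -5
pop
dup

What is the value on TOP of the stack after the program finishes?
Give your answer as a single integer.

After 'push 6': [6]
After 'neg': [-6]
After 'dup': [-6, -6]
After 'push -5': [-6, -6, -5]
After 'pop': [-6, -6]
After 'dup': [-6, -6, -6]

Answer: -6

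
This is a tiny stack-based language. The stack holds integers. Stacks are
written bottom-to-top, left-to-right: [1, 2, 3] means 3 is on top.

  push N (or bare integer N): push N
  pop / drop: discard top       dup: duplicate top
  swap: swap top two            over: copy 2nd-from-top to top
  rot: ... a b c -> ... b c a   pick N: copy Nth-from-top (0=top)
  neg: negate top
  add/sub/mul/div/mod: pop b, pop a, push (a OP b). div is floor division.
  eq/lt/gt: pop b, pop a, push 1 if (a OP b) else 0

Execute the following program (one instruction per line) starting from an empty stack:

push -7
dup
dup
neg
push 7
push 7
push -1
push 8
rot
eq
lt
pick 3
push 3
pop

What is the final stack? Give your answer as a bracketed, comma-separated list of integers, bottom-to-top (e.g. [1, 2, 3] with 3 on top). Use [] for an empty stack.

After 'push -7': [-7]
After 'dup': [-7, -7]
After 'dup': [-7, -7, -7]
After 'neg': [-7, -7, 7]
After 'push 7': [-7, -7, 7, 7]
After 'push 7': [-7, -7, 7, 7, 7]
After 'push -1': [-7, -7, 7, 7, 7, -1]
After 'push 8': [-7, -7, 7, 7, 7, -1, 8]
After 'rot': [-7, -7, 7, 7, -1, 8, 7]
After 'eq': [-7, -7, 7, 7, -1, 0]
After 'lt': [-7, -7, 7, 7, 1]
After 'pick 3': [-7, -7, 7, 7, 1, -7]
After 'push 3': [-7, -7, 7, 7, 1, -7, 3]
After 'pop': [-7, -7, 7, 7, 1, -7]

Answer: [-7, -7, 7, 7, 1, -7]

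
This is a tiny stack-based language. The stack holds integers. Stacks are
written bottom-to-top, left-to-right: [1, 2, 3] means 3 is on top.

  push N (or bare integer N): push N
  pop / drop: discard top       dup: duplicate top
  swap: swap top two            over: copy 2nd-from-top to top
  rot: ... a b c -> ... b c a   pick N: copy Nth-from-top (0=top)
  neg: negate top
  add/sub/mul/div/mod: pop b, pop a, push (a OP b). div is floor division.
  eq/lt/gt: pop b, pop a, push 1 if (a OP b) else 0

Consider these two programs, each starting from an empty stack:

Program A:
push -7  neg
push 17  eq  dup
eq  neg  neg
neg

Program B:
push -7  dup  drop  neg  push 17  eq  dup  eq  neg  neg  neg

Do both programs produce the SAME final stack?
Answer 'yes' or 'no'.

Program A trace:
  After 'push -7': [-7]
  After 'neg': [7]
  After 'push 17': [7, 17]
  After 'eq': [0]
  After 'dup': [0, 0]
  After 'eq': [1]
  After 'neg': [-1]
  After 'neg': [1]
  After 'neg': [-1]
Program A final stack: [-1]

Program B trace:
  After 'push -7': [-7]
  After 'dup': [-7, -7]
  After 'drop': [-7]
  After 'neg': [7]
  After 'push 17': [7, 17]
  After 'eq': [0]
  After 'dup': [0, 0]
  After 'eq': [1]
  After 'neg': [-1]
  After 'neg': [1]
  After 'neg': [-1]
Program B final stack: [-1]
Same: yes

Answer: yes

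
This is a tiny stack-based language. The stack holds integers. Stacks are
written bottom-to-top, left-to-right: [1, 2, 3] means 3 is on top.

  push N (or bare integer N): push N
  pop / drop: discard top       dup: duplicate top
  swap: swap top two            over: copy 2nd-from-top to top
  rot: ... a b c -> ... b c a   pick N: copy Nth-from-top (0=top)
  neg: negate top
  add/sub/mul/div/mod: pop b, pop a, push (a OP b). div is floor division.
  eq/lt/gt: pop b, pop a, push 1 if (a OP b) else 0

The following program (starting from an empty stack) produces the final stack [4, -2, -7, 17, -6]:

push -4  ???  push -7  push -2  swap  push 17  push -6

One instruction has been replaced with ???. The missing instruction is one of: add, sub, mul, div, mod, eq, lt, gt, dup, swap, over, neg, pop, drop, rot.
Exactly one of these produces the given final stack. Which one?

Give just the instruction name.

Answer: neg

Derivation:
Stack before ???: [-4]
Stack after ???:  [4]
The instruction that transforms [-4] -> [4] is: neg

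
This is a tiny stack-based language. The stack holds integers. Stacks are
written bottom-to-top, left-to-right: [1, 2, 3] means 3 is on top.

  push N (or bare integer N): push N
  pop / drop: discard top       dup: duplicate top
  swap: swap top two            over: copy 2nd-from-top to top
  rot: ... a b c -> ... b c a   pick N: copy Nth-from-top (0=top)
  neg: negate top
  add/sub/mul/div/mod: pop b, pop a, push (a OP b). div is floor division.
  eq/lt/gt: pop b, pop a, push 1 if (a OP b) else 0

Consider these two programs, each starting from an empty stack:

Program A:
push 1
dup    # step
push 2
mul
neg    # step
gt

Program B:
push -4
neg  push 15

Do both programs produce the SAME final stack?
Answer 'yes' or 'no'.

Answer: no

Derivation:
Program A trace:
  After 'push 1': [1]
  After 'dup': [1, 1]
  After 'push 2': [1, 1, 2]
  After 'mul': [1, 2]
  After 'neg': [1, -2]
  After 'gt': [1]
Program A final stack: [1]

Program B trace:
  After 'push -4': [-4]
  After 'neg': [4]
  After 'push 15': [4, 15]
Program B final stack: [4, 15]
Same: no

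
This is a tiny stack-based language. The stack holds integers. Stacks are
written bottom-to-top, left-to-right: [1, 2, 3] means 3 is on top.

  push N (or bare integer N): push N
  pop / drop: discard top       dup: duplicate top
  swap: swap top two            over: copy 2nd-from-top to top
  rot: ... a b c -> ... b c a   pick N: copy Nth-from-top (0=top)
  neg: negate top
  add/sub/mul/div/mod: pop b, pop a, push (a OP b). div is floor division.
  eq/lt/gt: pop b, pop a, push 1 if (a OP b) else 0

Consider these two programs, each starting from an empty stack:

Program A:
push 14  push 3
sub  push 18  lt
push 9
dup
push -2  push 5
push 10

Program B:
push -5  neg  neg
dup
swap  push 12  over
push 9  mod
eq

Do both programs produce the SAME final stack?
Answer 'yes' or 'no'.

Answer: no

Derivation:
Program A trace:
  After 'push 14': [14]
  After 'push 3': [14, 3]
  After 'sub': [11]
  After 'push 18': [11, 18]
  After 'lt': [1]
  After 'push 9': [1, 9]
  After 'dup': [1, 9, 9]
  After 'push -2': [1, 9, 9, -2]
  After 'push 5': [1, 9, 9, -2, 5]
  After 'push 10': [1, 9, 9, -2, 5, 10]
Program A final stack: [1, 9, 9, -2, 5, 10]

Program B trace:
  After 'push -5': [-5]
  After 'neg': [5]
  After 'neg': [-5]
  After 'dup': [-5, -5]
  After 'swap': [-5, -5]
  After 'push 12': [-5, -5, 12]
  After 'over': [-5, -5, 12, -5]
  After 'push 9': [-5, -5, 12, -5, 9]
  After 'mod': [-5, -5, 12, 4]
  After 'eq': [-5, -5, 0]
Program B final stack: [-5, -5, 0]
Same: no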